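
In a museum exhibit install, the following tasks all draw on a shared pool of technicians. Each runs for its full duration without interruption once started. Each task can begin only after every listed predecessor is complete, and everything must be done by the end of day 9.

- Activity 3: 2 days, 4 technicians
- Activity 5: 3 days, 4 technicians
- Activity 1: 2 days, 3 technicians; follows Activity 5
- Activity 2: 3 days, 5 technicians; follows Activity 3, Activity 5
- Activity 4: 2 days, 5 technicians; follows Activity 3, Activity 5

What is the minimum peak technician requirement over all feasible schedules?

Early-start (Activity 3@1, Activity 5@1, Activity 1@4, Activity 2@4, Activity 4@4) gives peak 13: d1:8  d2:8  d3:4  d4:13  d5:13  d6:5  d7:0  d8:0  d9:0.
Shift Activity 4→7.
Schedule Activity 3@1, Activity 5@1, Activity 1@4, Activity 2@4, Activity 4@7: d1:8  d2:8  d3:4  d4:8  d5:8  d6:5  d7:5  d8:5  d9:0 — peak 8.

8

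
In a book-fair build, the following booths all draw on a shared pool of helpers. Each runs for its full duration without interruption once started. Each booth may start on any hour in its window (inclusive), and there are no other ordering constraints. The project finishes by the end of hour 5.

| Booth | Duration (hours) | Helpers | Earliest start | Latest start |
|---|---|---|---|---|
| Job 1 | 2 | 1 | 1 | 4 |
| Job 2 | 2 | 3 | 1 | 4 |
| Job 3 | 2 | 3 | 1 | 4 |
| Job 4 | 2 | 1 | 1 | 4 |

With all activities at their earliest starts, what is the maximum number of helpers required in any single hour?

8

Early-start schedule: Job 1@1, Job 2@1, Job 3@1, Job 4@1.
Load per hour: hour 1: 8, hour 2: 8, hour 3: 0, hour 4: 0, hour 5: 0.
Peak is 8.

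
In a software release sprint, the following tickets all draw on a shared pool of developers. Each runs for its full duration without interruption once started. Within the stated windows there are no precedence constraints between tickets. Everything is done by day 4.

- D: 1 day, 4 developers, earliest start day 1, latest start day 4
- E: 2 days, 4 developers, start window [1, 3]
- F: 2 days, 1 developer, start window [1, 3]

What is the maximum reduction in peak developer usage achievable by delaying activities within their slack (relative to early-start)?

Early-start peak: d1:9  d2:5  d3:0  d4:0 ⇒ 9.
Leveled (D@1, E@2, F@1): d1:5  d2:5  d3:4  d4:0 ⇒ 5.
Reduction 9 − 5 = 4.

4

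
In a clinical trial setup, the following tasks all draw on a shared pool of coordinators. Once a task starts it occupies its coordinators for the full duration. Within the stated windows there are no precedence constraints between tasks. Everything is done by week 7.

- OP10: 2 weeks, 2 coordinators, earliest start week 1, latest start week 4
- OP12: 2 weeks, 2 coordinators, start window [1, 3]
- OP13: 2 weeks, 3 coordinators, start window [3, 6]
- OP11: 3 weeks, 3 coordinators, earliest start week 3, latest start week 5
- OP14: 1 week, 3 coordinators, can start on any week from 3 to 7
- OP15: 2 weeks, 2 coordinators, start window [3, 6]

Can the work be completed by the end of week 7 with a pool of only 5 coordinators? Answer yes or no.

no

The minimum achievable peak is 6; 5 < 6, so no feasible schedule stays within the cap.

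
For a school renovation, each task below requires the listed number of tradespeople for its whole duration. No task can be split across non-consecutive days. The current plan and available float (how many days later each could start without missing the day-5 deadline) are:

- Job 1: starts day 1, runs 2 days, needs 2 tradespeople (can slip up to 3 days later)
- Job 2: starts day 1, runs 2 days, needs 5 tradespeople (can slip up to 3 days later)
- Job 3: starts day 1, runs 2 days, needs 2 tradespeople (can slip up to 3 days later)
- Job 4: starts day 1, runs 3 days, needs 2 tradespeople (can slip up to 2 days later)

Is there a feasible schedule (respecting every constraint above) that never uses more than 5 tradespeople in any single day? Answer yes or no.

The minimum achievable peak is 6; 5 < 6, so no feasible schedule stays within the cap.

no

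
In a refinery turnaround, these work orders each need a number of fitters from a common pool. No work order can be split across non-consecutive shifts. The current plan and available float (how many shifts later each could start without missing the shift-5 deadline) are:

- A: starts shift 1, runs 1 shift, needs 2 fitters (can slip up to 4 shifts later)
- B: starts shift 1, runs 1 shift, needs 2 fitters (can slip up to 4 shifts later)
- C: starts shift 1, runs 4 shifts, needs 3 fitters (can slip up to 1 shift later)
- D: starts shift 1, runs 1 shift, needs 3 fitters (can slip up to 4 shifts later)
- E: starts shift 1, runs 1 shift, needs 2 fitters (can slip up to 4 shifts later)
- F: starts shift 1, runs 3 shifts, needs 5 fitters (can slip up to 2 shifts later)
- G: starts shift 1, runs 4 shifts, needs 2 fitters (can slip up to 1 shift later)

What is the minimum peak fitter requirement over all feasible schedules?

Early-start (A@1, B@1, C@1, D@1, E@1, F@1, G@1) gives peak 19: s1:19  s2:10  s3:10  s4:5  s5:0.
Shift E→2, F→3, G→2.
Schedule A@1, B@1, C@1, D@1, E@2, F@3, G@2: s1:10  s2:7  s3:10  s4:10  s5:7 — peak 10.

10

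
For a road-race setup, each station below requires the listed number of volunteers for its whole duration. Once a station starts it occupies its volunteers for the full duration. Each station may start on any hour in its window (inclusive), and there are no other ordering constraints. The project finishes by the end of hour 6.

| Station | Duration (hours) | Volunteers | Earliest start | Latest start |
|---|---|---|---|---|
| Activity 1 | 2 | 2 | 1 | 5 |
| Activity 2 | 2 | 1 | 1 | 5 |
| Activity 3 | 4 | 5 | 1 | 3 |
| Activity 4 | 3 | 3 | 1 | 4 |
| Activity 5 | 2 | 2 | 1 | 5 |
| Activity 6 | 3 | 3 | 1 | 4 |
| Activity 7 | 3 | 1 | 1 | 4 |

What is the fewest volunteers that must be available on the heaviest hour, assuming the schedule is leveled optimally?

9

Early-start (Activity 1@1, Activity 2@1, Activity 3@1, Activity 4@1, Activity 5@1, Activity 6@1, Activity 7@1) gives peak 17: h1:17  h2:17  h3:12  h4:5  h5:0  h6:0.
Shift Activity 3→3, Activity 6→4.
Schedule Activity 1@1, Activity 2@1, Activity 3@3, Activity 4@1, Activity 5@1, Activity 6@4, Activity 7@1: h1:9  h2:9  h3:9  h4:8  h5:8  h6:8 — peak 9.
Total volunteer-hours = 51 over 6 hours ⇒ peak ≥ ⌈51/6⌉ = 9, so 9 is optimal.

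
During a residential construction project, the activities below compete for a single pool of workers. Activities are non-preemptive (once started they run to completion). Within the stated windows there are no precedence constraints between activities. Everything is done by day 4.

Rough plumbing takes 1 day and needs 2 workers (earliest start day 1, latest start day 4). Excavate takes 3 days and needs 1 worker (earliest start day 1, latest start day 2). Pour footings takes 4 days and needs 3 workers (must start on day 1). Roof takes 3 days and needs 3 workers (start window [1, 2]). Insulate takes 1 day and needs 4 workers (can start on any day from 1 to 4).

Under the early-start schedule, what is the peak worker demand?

13

Early-start schedule: Rough plumbing@1, Excavate@1, Pour footings@1, Roof@1, Insulate@1.
Load per day: day 1: 13, day 2: 7, day 3: 7, day 4: 3.
Peak is 13.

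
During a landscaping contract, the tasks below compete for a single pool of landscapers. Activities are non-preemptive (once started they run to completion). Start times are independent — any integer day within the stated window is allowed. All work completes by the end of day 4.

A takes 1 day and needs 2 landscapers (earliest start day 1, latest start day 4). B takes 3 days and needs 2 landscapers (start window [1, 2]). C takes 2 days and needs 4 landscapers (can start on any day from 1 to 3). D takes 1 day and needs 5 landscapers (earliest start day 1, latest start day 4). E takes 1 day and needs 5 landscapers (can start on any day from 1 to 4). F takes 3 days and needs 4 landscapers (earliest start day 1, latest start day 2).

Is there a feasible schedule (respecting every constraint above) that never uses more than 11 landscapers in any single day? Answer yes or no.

Schedule A@1, B@1, C@2, D@1, E@4, F@2: d1:9  d2:10  d3:10  d4:9 — peak 10 ≤ 11.

yes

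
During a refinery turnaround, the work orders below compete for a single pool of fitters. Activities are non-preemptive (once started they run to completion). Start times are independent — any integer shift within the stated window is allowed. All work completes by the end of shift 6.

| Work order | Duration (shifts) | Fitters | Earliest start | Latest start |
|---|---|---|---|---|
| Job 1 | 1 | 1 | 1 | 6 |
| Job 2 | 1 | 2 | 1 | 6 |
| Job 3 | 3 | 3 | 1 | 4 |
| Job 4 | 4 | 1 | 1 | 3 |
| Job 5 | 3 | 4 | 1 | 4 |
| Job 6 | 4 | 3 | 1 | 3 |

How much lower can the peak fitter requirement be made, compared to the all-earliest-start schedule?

6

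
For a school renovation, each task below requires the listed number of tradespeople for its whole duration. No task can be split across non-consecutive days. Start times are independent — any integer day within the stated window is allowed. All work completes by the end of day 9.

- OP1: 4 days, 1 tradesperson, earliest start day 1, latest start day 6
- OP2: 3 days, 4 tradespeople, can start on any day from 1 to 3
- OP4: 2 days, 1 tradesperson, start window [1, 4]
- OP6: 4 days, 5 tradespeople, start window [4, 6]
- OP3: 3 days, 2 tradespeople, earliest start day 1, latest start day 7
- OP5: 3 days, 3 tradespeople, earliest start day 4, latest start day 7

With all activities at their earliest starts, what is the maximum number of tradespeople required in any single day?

9

Early-start schedule: OP1@1, OP2@1, OP4@1, OP6@4, OP3@1, OP5@4.
Load per day: day 1: 8, day 2: 8, day 3: 7, day 4: 9, day 5: 8, day 6: 8, day 7: 5, day 8: 0, day 9: 0.
Peak is 9.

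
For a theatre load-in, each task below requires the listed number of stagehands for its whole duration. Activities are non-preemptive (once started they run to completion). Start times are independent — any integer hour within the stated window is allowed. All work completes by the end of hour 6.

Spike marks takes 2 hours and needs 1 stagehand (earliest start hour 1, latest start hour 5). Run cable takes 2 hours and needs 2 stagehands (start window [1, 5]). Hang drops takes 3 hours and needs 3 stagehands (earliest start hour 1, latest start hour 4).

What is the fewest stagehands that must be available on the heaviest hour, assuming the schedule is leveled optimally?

3

Early-start (Spike marks@1, Run cable@1, Hang drops@1) gives peak 6: h1:6  h2:6  h3:3  h4:0  h5:0  h6:0.
Shift Hang drops→3.
Schedule Spike marks@1, Run cable@1, Hang drops@3: h1:3  h2:3  h3:3  h4:3  h5:3  h6:0 — peak 3.
Total stagehand-hours = 15 over 6 hours ⇒ peak ≥ ⌈15/6⌉ = 3, so 3 is optimal.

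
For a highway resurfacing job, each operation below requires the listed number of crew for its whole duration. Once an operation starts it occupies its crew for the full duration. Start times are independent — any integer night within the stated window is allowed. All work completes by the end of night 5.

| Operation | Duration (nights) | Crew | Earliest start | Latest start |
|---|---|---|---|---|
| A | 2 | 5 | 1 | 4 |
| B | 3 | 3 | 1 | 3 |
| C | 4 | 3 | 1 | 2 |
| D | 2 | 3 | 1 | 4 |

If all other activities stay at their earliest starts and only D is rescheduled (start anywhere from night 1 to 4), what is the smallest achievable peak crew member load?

11

D@1: n1:14  n2:14  n3:6  n4:3  n5:0 → peak 14
D@2: n1:11  n2:14  n3:9  n4:3  n5:0 → peak 14
D@3: n1:11  n2:11  n3:9  n4:6  n5:0 → peak 11
D@4: n1:11  n2:11  n3:6  n4:6  n5:3 → peak 11
Best is D@3, peak 11.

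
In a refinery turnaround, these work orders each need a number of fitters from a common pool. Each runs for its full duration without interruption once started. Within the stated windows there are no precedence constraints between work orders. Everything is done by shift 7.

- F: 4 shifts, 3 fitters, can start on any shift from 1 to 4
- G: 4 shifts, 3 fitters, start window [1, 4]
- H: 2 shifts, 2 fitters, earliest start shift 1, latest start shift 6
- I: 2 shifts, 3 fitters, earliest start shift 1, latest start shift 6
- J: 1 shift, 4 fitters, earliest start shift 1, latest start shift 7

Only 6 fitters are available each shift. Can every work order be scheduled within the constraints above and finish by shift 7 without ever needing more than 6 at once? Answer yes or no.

Schedule F@1, G@1, H@5, I@5, J@7: s1:6  s2:6  s3:6  s4:6  s5:5  s6:5  s7:4 — peak 6 ≤ 6.

yes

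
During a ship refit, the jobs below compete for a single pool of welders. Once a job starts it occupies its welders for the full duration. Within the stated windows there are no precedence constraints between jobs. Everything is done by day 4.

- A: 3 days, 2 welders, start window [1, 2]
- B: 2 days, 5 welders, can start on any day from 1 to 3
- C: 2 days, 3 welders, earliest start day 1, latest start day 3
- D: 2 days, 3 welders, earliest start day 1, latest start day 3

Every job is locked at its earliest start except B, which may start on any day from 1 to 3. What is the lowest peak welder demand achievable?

8

B@1: d1:13  d2:13  d3:2  d4:0 → peak 13
B@2: d1:8  d2:13  d3:7  d4:0 → peak 13
B@3: d1:8  d2:8  d3:7  d4:5 → peak 8
Best is B@3, peak 8.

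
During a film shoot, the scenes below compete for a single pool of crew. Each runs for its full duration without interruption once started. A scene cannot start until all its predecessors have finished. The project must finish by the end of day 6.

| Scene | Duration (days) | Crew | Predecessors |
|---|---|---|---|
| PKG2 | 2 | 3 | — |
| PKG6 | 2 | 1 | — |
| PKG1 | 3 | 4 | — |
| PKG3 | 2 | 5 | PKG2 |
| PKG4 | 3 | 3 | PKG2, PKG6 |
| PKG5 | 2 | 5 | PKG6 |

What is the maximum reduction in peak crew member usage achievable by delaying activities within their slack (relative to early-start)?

Early-start peak: d1:8  d2:8  d3:17  d4:13  d5:3  d6:0 ⇒ 17.
Leveled (PKG2@1, PKG6@1, PKG1@1, PKG3@3, PKG4@4, PKG5@5): d1:8  d2:8  d3:9  d4:8  d5:8  d6:8 ⇒ 9.
Reduction 17 − 9 = 8.

8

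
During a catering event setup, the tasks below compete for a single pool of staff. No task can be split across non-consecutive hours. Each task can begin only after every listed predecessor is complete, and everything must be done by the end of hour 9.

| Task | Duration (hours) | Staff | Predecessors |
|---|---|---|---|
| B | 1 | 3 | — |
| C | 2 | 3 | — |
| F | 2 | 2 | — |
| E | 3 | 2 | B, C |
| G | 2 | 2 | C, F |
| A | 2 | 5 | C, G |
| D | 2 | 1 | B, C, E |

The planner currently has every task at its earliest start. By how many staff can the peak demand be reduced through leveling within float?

2

Early-start peak: h1:8  h2:5  h3:4  h4:4  h5:7  h6:6  h7:1  h8:0  h9:0 ⇒ 8.
Leveled (B@1, C@1, F@2, E@3, G@4, A@6, D@6): h1:6  h2:5  h3:4  h4:4  h5:4  h6:6  h7:6  h8:0  h9:0 ⇒ 6.
Reduction 8 − 6 = 2.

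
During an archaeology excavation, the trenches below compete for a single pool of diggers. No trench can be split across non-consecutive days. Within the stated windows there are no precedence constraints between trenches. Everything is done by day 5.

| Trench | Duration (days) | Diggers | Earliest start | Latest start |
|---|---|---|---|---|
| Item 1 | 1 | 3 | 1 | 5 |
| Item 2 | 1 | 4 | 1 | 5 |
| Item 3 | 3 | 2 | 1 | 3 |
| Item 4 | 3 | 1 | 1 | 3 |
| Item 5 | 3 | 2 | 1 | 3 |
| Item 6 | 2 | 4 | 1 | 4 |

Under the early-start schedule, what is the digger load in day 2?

9

At early start, day 2 has: Item 3, Item 4, Item 5, Item 6.
Demand: 2 + 1 + 2 + 4 = 9.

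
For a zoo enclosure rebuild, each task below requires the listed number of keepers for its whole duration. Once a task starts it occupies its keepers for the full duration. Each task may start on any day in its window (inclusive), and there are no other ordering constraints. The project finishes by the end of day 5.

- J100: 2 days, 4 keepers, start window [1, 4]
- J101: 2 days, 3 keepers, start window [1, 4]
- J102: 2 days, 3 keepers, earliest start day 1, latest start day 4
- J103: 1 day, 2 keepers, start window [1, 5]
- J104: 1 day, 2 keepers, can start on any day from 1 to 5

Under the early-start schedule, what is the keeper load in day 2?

10

At early start, day 2 has: J100, J101, J102.
Demand: 4 + 3 + 3 = 10.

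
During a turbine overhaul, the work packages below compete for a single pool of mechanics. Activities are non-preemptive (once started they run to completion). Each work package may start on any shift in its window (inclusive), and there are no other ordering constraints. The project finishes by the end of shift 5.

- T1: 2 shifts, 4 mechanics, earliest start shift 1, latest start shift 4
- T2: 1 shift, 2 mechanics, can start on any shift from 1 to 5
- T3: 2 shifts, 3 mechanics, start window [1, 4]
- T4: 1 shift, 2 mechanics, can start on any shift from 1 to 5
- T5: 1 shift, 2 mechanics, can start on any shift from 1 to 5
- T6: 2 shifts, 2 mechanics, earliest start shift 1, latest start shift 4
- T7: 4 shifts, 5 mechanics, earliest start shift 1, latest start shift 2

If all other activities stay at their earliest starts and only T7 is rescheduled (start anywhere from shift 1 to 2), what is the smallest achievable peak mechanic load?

15

T7@1: s1:20  s2:14  s3:5  s4:5  s5:0 → peak 20
T7@2: s1:15  s2:14  s3:5  s4:5  s5:5 → peak 15
Best is T7@2, peak 15.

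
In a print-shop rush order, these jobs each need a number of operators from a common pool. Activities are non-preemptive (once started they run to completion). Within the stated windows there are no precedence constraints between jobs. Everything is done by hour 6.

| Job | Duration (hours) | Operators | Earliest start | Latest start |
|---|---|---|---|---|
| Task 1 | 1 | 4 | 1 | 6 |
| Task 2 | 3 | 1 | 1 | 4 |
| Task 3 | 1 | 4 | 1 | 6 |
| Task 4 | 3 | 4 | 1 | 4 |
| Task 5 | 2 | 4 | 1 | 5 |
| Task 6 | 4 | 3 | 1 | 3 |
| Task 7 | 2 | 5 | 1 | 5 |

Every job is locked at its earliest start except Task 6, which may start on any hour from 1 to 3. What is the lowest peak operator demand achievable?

22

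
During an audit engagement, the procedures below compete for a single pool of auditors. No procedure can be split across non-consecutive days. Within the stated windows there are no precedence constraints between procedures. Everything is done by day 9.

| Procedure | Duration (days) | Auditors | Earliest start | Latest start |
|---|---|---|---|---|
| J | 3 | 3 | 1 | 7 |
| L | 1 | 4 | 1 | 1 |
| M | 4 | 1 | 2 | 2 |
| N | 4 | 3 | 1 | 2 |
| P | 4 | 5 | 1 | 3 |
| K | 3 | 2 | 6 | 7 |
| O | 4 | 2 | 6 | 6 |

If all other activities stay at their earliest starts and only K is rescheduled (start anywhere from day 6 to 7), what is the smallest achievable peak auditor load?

15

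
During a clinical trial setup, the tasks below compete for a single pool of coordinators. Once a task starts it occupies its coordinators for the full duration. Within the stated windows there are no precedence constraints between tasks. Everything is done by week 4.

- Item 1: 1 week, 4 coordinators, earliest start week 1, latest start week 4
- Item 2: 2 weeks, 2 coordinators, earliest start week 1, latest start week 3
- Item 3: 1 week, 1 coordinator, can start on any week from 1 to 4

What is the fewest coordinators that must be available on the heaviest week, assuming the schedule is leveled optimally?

4

Early-start (Item 1@1, Item 2@1, Item 3@1) gives peak 7: w1:7  w2:2  w3:0  w4:0.
Shift Item 2→2, Item 3→2.
Schedule Item 1@1, Item 2@2, Item 3@2: w1:4  w2:3  w3:2  w4:0 — peak 4.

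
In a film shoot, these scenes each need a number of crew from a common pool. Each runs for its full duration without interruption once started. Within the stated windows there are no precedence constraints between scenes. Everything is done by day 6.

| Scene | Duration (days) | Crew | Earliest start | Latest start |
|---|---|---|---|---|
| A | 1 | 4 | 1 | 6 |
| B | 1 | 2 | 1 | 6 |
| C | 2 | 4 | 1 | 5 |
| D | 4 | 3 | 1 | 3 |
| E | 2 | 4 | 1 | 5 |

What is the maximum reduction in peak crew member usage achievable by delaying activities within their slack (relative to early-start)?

10

Early-start peak: d1:17  d2:11  d3:3  d4:3  d5:0  d6:0 ⇒ 17.
Leveled (A@1, B@1, C@2, D@2, E@4): d1:6  d2:7  d3:7  d4:7  d5:7  d6:0 ⇒ 7.
Reduction 17 − 7 = 10.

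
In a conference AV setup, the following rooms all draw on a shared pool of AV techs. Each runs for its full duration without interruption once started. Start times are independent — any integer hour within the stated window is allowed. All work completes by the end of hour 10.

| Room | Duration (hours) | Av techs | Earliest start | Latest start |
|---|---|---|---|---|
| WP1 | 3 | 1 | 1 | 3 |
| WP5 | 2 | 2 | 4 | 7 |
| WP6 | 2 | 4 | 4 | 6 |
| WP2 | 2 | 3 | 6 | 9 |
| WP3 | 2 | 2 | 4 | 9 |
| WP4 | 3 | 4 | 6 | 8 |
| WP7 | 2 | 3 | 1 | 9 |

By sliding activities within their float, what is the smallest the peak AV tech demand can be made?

Early-start (WP1@1, WP5@4, WP6@4, WP2@6, WP3@4, WP4@6, WP7@1) gives peak 8: h1:4  h2:4  h3:1  h4:8  h5:8  h6:7  h7:7  h8:4  h9:0  h10:0.
Shift WP3→6, WP4→8.
Schedule WP1@1, WP5@4, WP6@4, WP2@6, WP3@6, WP4@8, WP7@1: h1:4  h2:4  h3:1  h4:6  h5:6  h6:5  h7:5  h8:4  h9:4  h10:4 — peak 6.

6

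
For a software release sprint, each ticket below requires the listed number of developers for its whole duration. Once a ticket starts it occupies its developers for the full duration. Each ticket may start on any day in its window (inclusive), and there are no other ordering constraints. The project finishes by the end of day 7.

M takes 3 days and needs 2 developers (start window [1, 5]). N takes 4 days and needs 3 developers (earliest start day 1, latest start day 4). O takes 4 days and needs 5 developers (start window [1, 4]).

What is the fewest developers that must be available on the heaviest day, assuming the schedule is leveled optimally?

8

Early-start (M@1, N@1, O@1) gives peak 10: d1:10  d2:10  d3:10  d4:8  d5:0  d6:0  d7:0.
Shift O→4.
Schedule M@1, N@1, O@4: d1:5  d2:5  d3:5  d4:8  d5:5  d6:5  d7:5 — peak 8.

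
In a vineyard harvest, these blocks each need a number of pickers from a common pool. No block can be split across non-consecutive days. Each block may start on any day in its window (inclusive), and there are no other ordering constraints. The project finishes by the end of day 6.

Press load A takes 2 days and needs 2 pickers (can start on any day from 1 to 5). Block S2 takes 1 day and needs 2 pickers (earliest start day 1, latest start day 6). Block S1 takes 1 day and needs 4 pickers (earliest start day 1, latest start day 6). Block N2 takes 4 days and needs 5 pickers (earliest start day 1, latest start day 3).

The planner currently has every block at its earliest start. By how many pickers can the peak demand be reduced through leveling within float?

7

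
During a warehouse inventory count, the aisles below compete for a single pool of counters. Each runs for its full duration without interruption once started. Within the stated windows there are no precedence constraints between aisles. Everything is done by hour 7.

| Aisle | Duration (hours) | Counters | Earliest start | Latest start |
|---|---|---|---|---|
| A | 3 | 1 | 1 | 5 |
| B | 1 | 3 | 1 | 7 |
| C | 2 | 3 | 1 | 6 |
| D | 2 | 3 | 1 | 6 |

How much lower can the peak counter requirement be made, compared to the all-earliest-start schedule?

Early-start peak: h1:10  h2:7  h3:1  h4:0  h5:0  h6:0  h7:0 ⇒ 10.
Leveled (A@1, B@1, C@2, D@4): h1:4  h2:4  h3:4  h4:3  h5:3  h6:0  h7:0 ⇒ 4.
Reduction 10 − 4 = 6.

6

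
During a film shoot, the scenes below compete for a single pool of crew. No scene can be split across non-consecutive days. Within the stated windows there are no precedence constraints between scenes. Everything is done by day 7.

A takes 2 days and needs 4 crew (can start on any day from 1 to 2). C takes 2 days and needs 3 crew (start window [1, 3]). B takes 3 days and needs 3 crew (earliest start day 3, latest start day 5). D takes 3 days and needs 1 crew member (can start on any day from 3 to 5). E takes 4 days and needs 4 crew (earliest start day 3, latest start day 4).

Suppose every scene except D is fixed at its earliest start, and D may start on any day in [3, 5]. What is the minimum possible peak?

8

D@3: d1:7  d2:7  d3:8  d4:8  d5:8  d6:4  d7:0 → peak 8
D@4: d1:7  d2:7  d3:7  d4:8  d5:8  d6:5  d7:0 → peak 8
D@5: d1:7  d2:7  d3:7  d4:7  d5:8  d6:5  d7:1 → peak 8
Best is D@3, peak 8.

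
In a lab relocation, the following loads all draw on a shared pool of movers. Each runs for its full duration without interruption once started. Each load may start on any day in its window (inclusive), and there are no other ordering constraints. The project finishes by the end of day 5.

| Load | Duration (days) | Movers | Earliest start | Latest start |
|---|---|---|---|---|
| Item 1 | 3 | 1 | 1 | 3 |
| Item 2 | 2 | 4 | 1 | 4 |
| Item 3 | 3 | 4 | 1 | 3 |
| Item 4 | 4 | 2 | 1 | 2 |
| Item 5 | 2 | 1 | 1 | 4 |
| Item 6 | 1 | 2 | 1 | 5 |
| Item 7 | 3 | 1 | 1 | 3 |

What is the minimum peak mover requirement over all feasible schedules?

8

Early-start (Item 1@1, Item 2@1, Item 3@1, Item 4@1, Item 5@1, Item 6@1, Item 7@1) gives peak 15: d1:15  d2:13  d3:8  d4:2  d5:0.
Shift Item 3→3, Item 6→5, Item 7→3.
Schedule Item 1@1, Item 2@1, Item 3@3, Item 4@1, Item 5@1, Item 6@5, Item 7@3: d1:8  d2:8  d3:8  d4:7  d5:7 — peak 8.
Total mover-days = 38 over 5 days ⇒ peak ≥ ⌈38/5⌉ = 8, so 8 is optimal.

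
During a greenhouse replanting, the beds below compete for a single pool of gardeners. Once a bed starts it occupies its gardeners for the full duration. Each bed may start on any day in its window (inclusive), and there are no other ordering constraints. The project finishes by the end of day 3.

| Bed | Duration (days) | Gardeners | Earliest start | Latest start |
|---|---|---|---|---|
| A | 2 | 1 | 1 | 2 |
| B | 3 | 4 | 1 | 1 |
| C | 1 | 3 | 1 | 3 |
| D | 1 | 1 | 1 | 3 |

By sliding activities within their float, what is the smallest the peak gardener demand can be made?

Early-start (A@1, B@1, C@1, D@1) gives peak 9: d1:9  d2:5  d3:4.
Shift C→3.
Schedule A@1, B@1, C@3, D@1: d1:6  d2:5  d3:7 — peak 7.
No arrangement of the 18 feasible schedules does better.

7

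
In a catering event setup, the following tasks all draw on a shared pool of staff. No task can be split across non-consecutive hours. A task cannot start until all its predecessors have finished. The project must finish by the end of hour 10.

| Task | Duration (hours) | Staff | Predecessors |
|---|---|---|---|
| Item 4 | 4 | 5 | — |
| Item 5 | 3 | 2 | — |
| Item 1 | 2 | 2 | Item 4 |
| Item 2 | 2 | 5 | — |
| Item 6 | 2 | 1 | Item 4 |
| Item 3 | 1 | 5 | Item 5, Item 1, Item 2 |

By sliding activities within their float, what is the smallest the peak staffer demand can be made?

5

Early-start (Item 4@1, Item 5@1, Item 1@5, Item 2@1, Item 6@5, Item 3@7) gives peak 12: h1:12  h2:12  h3:7  h4:5  h5:3  h6:3  h7:5  h8:0  h9:0  h10:0.
Shift Item 5→5, Item 2→8, Item 3→10.
Schedule Item 4@1, Item 5@5, Item 1@5, Item 2@8, Item 6@5, Item 3@10: h1:5  h2:5  h3:5  h4:5  h5:5  h6:5  h7:2  h8:5  h9:5  h10:5 — peak 5.
Total staffer-hours = 47 over 10 hours ⇒ peak ≥ ⌈47/10⌉ = 5, so 5 is optimal.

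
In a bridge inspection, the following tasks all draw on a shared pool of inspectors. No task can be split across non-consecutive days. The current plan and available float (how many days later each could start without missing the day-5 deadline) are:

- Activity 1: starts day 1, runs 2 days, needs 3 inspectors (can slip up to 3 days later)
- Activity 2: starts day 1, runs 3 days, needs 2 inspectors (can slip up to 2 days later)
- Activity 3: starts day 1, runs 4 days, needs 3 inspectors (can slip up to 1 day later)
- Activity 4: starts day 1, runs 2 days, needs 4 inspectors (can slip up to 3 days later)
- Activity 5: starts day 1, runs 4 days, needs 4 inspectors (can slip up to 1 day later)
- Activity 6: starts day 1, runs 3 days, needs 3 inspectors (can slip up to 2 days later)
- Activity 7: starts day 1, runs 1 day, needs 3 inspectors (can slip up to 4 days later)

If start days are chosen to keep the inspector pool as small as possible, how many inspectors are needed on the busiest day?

Early-start (Activity 1@1, Activity 2@1, Activity 3@1, Activity 4@1, Activity 5@1, Activity 6@1, Activity 7@1) gives peak 22: d1:22  d2:19  d3:12  d4:7  d5:0.
Shift Activity 2→3, Activity 4→4, Activity 7→5.
Schedule Activity 1@1, Activity 2@3, Activity 3@1, Activity 4@4, Activity 5@1, Activity 6@1, Activity 7@5: d1:13  d2:13  d3:12  d4:13  d5:9 — peak 13.

13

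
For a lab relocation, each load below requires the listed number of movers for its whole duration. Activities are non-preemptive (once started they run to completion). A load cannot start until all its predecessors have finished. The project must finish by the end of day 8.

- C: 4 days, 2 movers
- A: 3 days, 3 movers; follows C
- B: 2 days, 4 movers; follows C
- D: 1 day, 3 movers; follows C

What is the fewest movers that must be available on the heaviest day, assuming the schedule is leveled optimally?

7

Early-start (C@1, A@5, B@5, D@5) gives peak 10: d1:2  d2:2  d3:2  d4:2  d5:10  d6:7  d7:3  d8:0.
Shift D→7.
Schedule C@1, A@5, B@5, D@7: d1:2  d2:2  d3:2  d4:2  d5:7  d6:7  d7:6  d8:0 — peak 7.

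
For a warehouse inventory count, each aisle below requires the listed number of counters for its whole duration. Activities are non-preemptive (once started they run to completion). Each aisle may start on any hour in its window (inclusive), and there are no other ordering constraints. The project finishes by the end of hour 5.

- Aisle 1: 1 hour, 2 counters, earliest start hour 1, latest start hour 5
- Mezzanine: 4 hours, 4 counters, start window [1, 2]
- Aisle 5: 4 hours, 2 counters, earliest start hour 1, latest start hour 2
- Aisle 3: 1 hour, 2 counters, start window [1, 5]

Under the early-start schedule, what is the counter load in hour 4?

At early start, hour 4 has: Mezzanine, Aisle 5.
Demand: 4 + 2 = 6.

6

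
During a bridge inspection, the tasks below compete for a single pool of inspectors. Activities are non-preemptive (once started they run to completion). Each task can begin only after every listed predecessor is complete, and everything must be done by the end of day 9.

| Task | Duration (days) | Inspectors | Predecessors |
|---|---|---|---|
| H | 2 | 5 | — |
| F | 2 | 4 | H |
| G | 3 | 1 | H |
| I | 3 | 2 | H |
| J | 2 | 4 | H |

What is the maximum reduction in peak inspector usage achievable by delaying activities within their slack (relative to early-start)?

Early-start peak: d1:5  d2:5  d3:11  d4:11  d5:3  d6:0  d7:0  d8:0  d9:0 ⇒ 11.
Leveled (H@1, F@3, G@3, I@5, J@8): d1:5  d2:5  d3:5  d4:5  d5:3  d6:2  d7:2  d8:4  d9:4 ⇒ 5.
Reduction 11 − 5 = 6.

6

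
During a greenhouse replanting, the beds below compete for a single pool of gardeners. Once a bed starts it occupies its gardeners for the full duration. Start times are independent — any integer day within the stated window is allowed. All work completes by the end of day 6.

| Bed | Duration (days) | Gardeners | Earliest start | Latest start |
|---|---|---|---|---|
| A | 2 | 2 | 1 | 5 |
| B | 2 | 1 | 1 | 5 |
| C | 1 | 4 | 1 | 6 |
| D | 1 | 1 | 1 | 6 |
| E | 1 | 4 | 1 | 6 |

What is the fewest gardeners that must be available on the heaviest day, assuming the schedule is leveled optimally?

4

Early-start (A@1, B@1, C@1, D@1, E@1) gives peak 12: d1:12  d2:3  d3:0  d4:0  d5:0  d6:0.
Shift C→3, E→4.
Schedule A@1, B@1, C@3, D@1, E@4: d1:4  d2:3  d3:4  d4:4  d5:0  d6:0 — peak 4.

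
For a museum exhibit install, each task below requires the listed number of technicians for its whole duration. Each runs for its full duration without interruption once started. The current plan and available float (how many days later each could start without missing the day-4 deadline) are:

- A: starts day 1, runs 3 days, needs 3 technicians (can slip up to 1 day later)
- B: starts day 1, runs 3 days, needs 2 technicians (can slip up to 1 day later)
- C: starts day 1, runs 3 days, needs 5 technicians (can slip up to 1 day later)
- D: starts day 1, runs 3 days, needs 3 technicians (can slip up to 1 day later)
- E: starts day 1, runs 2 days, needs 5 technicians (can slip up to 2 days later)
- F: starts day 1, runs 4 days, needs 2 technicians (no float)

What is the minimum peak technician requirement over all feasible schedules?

20

Schedule A@1, B@1, C@1, D@1, E@1, F@1: d1:20  d2:20  d3:15  d4:2 — peak 20.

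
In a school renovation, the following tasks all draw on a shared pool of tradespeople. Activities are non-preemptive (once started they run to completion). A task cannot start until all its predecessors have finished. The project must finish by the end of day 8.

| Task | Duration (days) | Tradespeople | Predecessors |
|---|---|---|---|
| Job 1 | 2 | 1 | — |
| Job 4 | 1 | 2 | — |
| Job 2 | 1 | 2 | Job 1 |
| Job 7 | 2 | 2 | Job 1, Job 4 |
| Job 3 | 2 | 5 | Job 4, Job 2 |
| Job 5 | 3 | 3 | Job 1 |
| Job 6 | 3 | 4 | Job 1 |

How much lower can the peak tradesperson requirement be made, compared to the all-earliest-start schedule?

Early-start peak: d1:3  d2:1  d3:11  d4:14  d5:12  d6:0  d7:0  d8:0 ⇒ 14.
Leveled (Job 1@1, Job 4@1, Job 2@3, Job 7@3, Job 3@4, Job 5@6, Job 6@6): d1:3  d2:1  d3:4  d4:7  d5:5  d6:7  d7:7  d8:7 ⇒ 7.
Reduction 14 − 7 = 7.

7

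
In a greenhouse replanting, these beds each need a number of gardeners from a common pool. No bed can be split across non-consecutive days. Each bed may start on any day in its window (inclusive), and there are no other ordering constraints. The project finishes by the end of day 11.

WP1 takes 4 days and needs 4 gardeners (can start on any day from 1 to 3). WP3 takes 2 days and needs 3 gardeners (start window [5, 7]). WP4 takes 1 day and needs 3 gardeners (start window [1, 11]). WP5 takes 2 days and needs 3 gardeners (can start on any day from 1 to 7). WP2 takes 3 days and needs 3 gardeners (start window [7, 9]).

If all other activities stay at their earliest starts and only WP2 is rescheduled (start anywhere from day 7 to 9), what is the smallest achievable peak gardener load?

10

WP2@7: d1:10  d2:7  d3:4  d4:4  d5:3  d6:3  d7:3  d8:3  d9:3  d10:0  d11:0 → peak 10
WP2@8: d1:10  d2:7  d3:4  d4:4  d5:3  d6:3  d7:0  d8:3  d9:3  d10:3  d11:0 → peak 10
WP2@9: d1:10  d2:7  d3:4  d4:4  d5:3  d6:3  d7:0  d8:0  d9:3  d10:3  d11:3 → peak 10
Best is WP2@7, peak 10.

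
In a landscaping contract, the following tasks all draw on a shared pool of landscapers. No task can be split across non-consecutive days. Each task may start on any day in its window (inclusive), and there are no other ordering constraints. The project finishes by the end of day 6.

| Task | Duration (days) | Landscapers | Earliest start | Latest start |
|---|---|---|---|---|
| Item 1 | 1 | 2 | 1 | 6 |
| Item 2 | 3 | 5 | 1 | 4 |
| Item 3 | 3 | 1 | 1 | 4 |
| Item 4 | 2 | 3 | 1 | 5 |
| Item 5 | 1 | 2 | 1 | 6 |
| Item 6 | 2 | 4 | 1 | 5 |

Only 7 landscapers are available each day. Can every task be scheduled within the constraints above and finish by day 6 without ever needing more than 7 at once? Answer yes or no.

yes

Schedule Item 1@1, Item 2@1, Item 3@2, Item 4@4, Item 5@4, Item 6@5: d1:7  d2:6  d3:6  d4:6  d5:7  d6:4 — peak 7 ≤ 7.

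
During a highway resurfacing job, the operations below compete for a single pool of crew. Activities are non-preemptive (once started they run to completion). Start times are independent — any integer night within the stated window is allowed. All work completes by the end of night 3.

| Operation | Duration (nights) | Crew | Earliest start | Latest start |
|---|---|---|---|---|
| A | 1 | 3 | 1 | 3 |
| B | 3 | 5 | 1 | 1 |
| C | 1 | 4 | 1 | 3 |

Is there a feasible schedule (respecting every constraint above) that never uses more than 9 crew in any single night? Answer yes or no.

yes

Schedule A@1, B@1, C@2: n1:8  n2:9  n3:5 — peak 9 ≤ 9.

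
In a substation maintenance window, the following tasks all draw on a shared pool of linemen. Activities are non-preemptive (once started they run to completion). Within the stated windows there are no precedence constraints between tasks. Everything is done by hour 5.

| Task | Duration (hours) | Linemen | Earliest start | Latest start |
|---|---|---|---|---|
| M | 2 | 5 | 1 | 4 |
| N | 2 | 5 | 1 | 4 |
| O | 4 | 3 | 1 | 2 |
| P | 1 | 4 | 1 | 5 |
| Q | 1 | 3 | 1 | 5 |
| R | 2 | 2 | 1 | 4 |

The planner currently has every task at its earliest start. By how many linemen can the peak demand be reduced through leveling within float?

Early-start peak: h1:22  h2:15  h3:3  h4:3  h5:0 ⇒ 22.
Leveled (M@1, N@3, O@1, P@5, Q@5, R@1): h1:10  h2:10  h3:8  h4:8  h5:7 ⇒ 10.
Reduction 22 − 10 = 12.

12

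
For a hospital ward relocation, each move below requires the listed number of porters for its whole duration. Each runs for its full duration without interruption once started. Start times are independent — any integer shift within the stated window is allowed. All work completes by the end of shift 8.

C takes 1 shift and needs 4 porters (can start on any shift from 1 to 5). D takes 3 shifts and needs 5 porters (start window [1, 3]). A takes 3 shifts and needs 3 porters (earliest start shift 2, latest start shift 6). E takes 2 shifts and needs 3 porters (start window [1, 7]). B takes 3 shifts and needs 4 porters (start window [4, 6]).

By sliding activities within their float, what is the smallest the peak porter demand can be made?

7

Early-start (C@1, D@1, A@2, E@1, B@4) gives peak 12: s1:12  s2:11  s3:8  s4:7  s5:4  s6:4  s7:0  s8:0.
Shift D→3, A→6, B→6.
Schedule C@1, D@3, A@6, E@1, B@6: s1:7  s2:3  s3:5  s4:5  s5:5  s6:7  s7:7  s8:7 — peak 7.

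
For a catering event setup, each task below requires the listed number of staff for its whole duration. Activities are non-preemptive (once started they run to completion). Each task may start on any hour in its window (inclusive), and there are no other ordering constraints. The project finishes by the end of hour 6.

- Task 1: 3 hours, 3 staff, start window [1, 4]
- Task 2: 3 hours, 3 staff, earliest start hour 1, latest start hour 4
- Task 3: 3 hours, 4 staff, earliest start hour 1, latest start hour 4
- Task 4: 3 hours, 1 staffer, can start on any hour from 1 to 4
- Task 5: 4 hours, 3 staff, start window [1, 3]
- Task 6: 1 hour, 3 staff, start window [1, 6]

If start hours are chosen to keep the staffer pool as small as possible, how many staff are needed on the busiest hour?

Early-start (Task 1@1, Task 2@1, Task 3@1, Task 4@1, Task 5@1, Task 6@1) gives peak 17: h1:17  h2:14  h3:14  h4:3  h5:0  h6:0.
Shift Task 3→4, Task 4→4, Task 6→5.
Schedule Task 1@1, Task 2@1, Task 3@4, Task 4@4, Task 5@1, Task 6@5: h1:9  h2:9  h3:9  h4:8  h5:8  h6:5 — peak 9.

9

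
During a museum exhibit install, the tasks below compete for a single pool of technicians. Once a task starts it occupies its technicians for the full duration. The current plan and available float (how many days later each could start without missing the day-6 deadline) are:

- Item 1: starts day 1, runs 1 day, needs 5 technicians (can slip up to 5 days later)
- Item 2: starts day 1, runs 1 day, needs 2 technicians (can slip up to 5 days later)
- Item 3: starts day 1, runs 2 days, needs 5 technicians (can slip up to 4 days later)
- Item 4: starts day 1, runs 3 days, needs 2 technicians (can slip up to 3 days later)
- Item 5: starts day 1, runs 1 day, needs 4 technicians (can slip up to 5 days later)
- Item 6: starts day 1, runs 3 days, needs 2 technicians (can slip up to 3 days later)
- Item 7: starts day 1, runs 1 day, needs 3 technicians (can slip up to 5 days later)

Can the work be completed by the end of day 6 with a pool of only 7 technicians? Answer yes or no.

Schedule Item 1@1, Item 2@1, Item 3@2, Item 4@2, Item 5@5, Item 6@4, Item 7@4: d1:7  d2:7  d3:7  d4:7  d5:6  d6:2 — peak 7 ≤ 7.

yes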